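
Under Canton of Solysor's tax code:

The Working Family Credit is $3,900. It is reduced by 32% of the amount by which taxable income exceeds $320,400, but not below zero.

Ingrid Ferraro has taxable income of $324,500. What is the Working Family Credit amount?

Working Family Credit: 32% of the $4,100 excess over $320,400 is $1,312; credit = $3,900 − $1,312 = $2,588.

$2,588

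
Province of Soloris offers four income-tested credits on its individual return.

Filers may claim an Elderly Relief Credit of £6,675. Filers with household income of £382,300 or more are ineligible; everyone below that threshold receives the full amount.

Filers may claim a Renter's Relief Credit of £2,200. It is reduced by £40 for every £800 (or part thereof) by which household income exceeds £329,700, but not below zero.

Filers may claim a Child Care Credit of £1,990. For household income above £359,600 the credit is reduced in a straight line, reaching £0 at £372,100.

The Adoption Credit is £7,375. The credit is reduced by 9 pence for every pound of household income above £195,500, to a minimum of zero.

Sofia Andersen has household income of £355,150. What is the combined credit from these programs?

Elderly Relief Credit: £355,150 is below the £382,300 cutoff, so the full £6,675 applies.
Renter's Relief Credit: income exceeds £329,700 by £25,450, which is 32 full-or-partial £800 increments; reduction = 32 × £40 = £1,280, leaving £920.
Child Care Credit: £355,150 is at or below the £359,600 threshold, so the full £1,990 applies.
Adoption Credit: 9% of the £159,650 excess over £195,500 is £14,368.50 ≥ base, so the credit is £0.
Total: £6,675 + £920 + £1,990 + £0 = £9,585.

£9,585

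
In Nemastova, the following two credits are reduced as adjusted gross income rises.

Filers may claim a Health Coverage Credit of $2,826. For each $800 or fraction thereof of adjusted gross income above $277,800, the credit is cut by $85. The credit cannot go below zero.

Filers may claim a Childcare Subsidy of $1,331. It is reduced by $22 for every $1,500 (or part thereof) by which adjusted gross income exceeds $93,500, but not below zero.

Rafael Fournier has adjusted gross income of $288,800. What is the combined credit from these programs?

Health Coverage Credit: income exceeds $277,800 by $11,000, which is 14 full-or-partial $800 increments; reduction = 14 × $85 = $1,190, leaving $1,636.
Childcare Subsidy: income exceeds $93,500 by $195,300 → 131 increments × $22 = $2,882 ≥ base, so the credit is $0.
Total: $1,636 + $0 = $1,636.

$1,636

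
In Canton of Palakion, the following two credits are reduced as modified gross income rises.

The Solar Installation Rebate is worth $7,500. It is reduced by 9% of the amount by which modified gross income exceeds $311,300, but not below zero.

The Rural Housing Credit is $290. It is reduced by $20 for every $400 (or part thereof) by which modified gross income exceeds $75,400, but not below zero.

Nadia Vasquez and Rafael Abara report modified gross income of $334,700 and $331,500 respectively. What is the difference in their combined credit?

$288

Nadia ($334,700): Solar Installation Rebate: 9% of the $23,400 excess over $311,300 is $2,106; credit = $7,500 − $2,106 = $5,394. Rural Housing Credit: income exceeds $75,400 by $259,300 → 649 increments × $20 = $12,980 ≥ base, so the credit is $0. total $5,394 + $0 = $5,394
Rafael ($331,500): Solar Installation Rebate: 9% of the $20,200 excess over $311,300 is $1,818; credit = $7,500 − $1,818 = $5,682. Rural Housing Credit: income exceeds $75,400 by $256,100 → 641 increments × $20 = $12,820 ≥ base, so the credit is $0. total $5,682 + $0 = $5,682
Difference: |$5,394 − $5,682| = $288.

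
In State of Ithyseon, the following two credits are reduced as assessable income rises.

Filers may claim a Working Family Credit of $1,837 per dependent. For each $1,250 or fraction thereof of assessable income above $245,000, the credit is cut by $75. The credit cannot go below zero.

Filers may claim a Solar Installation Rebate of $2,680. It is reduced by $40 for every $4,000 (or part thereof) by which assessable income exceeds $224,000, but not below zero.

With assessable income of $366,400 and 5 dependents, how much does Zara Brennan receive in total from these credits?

$3,075

Working Family Credit: base = 5 × $1,837 = $9,185. income exceeds $245,000 by $121,400, which is 98 full-or-partial $1,250 increments; reduction = 98 × $75 = $7,350, leaving $1,835.
Solar Installation Rebate: income exceeds $224,000 by $142,400, which is 36 full-or-partial $4,000 increments; reduction = 36 × $40 = $1,440, leaving $1,240.
Total: $1,835 + $1,240 = $3,075.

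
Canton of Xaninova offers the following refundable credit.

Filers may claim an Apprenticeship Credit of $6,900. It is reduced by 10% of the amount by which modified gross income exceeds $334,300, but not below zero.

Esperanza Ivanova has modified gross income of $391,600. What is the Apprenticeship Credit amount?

Apprenticeship Credit: 10% of the $57,300 excess over $334,300 is $5,730; credit = $6,900 − $5,730 = $1,170.

$1,170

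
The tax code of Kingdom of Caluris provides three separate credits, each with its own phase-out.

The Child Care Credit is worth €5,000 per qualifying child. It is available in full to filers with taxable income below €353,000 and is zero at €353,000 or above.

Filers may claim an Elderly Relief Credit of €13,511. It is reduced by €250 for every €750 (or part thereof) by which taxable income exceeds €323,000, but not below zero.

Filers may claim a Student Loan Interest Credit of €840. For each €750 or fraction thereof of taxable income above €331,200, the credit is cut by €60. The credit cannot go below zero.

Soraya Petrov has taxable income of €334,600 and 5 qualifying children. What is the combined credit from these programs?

Child Care Credit: base = 5 × €5,000 = €25,000. €334,600 is below the €353,000 cutoff, so the full €25,000 applies.
Elderly Relief Credit: income exceeds €323,000 by €11,600, which is 16 full-or-partial €750 increments; reduction = 16 × €250 = €4,000, leaving €9,511.
Student Loan Interest Credit: income exceeds €331,200 by €3,400, which is 5 full-or-partial €750 increments; reduction = 5 × €60 = €300, leaving €540.
Total: €25,000 + €9,511 + €540 = €35,051.

€35,051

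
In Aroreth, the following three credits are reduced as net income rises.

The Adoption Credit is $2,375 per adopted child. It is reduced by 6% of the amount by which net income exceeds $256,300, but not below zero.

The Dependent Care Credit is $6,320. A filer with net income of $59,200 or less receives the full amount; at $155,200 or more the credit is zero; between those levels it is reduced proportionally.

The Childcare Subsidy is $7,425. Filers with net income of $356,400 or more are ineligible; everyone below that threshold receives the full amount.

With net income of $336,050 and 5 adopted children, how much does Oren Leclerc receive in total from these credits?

$14,515

Adoption Credit: base = 5 × $2,375 = $11,875. 6% of the $79,750 excess over $256,300 is $4,785; credit = $11,875 − $4,785 = $7,090.
Dependent Care Credit: $336,050 is at or above $155,200, so the credit is $0.
Childcare Subsidy: $336,050 is below the $356,400 cutoff, so the full $7,425 applies.
Total: $7,090 + $0 + $7,425 = $14,515.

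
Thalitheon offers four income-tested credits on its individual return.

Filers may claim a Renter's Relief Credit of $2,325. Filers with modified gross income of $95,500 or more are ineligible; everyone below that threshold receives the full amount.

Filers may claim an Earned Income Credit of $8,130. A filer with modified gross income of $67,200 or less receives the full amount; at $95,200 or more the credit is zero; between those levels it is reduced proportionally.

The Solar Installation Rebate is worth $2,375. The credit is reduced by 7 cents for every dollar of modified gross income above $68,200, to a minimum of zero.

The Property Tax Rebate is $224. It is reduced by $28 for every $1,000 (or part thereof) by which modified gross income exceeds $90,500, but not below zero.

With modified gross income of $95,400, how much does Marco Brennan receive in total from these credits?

$2,880

Renter's Relief Credit: $95,400 is below the $95,500 cutoff, so the full $2,325 applies.
Earned Income Credit: $95,400 is at or above $95,200, so the credit is $0.
Solar Installation Rebate: 7% of the $27,200 excess over $68,200 is $1,904; credit = $2,375 − $1,904 = $471.
Property Tax Rebate: income exceeds $90,500 by $4,900, which is 5 full-or-partial $1,000 increments; reduction = 5 × $28 = $140, leaving $84.
Total: $2,325 + $0 + $471 + $84 = $2,880.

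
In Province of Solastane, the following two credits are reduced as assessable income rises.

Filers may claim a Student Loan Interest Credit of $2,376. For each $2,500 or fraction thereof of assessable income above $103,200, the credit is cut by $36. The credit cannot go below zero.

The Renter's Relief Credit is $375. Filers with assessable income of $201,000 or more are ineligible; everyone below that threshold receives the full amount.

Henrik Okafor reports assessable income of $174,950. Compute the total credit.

Student Loan Interest Credit: income exceeds $103,200 by $71,750, which is 29 full-or-partial $2,500 increments; reduction = 29 × $36 = $1,044, leaving $1,332.
Renter's Relief Credit: $174,950 is below the $201,000 cutoff, so the full $375 applies.
Total: $1,332 + $375 = $1,707.

$1,707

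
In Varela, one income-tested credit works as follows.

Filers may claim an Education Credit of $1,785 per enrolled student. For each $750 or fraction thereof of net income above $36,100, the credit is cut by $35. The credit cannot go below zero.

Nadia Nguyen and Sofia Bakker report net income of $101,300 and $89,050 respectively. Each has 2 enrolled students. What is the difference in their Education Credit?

$560

Nadia ($101,300): Education Credit: base = 2 × $1,785 = $3,570. income exceeds $36,100 by $65,200, which is 87 full-or-partial $750 increments; reduction = 87 × $35 = $3,045, leaving $525.
Sofia ($89,050): Education Credit: base = 2 × $1,785 = $3,570. income exceeds $36,100 by $52,950, which is 71 full-or-partial $750 increments; reduction = 71 × $35 = $2,485, leaving $1,085.
Difference: |$525 − $1,085| = $560.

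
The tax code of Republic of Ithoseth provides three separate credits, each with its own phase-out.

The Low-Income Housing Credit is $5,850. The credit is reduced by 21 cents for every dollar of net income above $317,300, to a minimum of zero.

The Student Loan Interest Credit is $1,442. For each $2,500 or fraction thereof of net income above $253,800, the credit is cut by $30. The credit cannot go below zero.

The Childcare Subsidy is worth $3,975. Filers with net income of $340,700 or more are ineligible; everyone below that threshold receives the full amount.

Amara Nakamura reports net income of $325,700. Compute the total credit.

$8,633

Low-Income Housing Credit: 21% of the $8,400 excess over $317,300 is $1,764; credit = $5,850 − $1,764 = $4,086.
Student Loan Interest Credit: income exceeds $253,800 by $71,900, which is 29 full-or-partial $2,500 increments; reduction = 29 × $30 = $870, leaving $572.
Childcare Subsidy: $325,700 is below the $340,700 cutoff, so the full $3,975 applies.
Total: $4,086 + $572 + $3,975 = $8,633.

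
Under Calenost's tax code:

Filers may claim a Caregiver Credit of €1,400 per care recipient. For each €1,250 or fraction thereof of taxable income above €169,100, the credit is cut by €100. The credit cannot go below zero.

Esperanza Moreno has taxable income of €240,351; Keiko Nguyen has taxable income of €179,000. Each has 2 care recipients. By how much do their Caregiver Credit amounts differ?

Esperanza (€240,351): Caregiver Credit: base = 2 × €1,400 = €2,800. income exceeds €169,100 by €71,251 → 58 increments × €100 = €5,800 ≥ base, so the credit is €0.
Keiko (€179,000): Caregiver Credit: base = 2 × €1,400 = €2,800. income exceeds €169,100 by €9,900, which is 8 full-or-partial €1,250 increments; reduction = 8 × €100 = €800, leaving €2,000.
Difference: |€0 − €2,000| = €2,000.

€2,000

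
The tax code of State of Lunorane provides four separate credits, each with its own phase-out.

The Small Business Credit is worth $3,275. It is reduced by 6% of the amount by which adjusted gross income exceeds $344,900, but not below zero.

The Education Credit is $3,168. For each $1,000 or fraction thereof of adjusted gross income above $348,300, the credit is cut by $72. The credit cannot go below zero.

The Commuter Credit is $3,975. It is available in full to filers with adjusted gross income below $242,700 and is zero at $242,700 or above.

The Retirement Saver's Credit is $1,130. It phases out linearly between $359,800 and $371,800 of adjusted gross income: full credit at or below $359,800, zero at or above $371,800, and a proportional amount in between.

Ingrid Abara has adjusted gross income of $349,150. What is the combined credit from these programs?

$7,246

Small Business Credit: 6% of the $4,250 excess over $344,900 is $255; credit = $3,275 − $255 = $3,020.
Education Credit: income exceeds $348,300 by $850, which is 1 full-or-partial $1,000 increment; reduction = 1 × $72 = $72, leaving $3,096.
Commuter Credit: $349,150 meets or exceeds the $242,700 cutoff, so the credit is $0.
Retirement Saver's Credit: $349,150 is at or below the $359,800 threshold, so the full $1,130 applies.
Total: $3,020 + $3,096 + $0 + $1,130 = $7,246.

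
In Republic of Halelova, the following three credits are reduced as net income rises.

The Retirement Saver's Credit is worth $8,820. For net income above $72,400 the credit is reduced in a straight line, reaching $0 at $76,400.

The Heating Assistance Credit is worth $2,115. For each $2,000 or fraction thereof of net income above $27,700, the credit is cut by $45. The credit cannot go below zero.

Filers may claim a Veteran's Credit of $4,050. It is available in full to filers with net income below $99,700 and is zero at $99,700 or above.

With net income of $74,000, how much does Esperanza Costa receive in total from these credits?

Retirement Saver's Credit: $74,000 is $1,600 into a $4,000 phase-out range, leaving 2,400/4,000 of the credit: $8,820 × 2,400/4,000 = $5,292.
Heating Assistance Credit: income exceeds $27,700 by $46,300, which is 24 full-or-partial $2,000 increments; reduction = 24 × $45 = $1,080, leaving $1,035.
Veteran's Credit: $74,000 is below the $99,700 cutoff, so the full $4,050 applies.
Total: $5,292 + $1,035 + $4,050 = $10,377.

$10,377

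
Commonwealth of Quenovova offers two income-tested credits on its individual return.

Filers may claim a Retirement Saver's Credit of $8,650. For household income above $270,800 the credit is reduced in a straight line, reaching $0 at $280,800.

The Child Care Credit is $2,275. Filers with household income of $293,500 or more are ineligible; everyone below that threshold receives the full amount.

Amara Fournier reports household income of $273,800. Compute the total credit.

$8,330

Retirement Saver's Credit: $273,800 is $3,000 into a $10,000 phase-out range, leaving 7,000/10,000 of the credit: $8,650 × 7,000/10,000 = $6,055.
Child Care Credit: $273,800 is below the $293,500 cutoff, so the full $2,275 applies.
Total: $6,055 + $2,275 = $8,330.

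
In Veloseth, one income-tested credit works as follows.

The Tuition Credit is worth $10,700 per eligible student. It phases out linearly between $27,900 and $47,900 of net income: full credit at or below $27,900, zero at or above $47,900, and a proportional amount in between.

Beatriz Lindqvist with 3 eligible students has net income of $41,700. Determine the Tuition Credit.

$9,951

Tuition Credit: base = 3 × $10,700 = $32,100. $41,700 is $13,800 into a $20,000 phase-out range, leaving 6,200/20,000 of the credit: $32,100 × 6,200/20,000 = $9,951.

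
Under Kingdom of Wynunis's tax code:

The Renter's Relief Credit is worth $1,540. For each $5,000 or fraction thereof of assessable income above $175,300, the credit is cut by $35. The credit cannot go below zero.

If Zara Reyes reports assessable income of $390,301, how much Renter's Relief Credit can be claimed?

$0

Renter's Relief Credit: income exceeds $175,300 by $215,001 → 44 increments × $35 = $1,540 ≥ base, so the credit is $0.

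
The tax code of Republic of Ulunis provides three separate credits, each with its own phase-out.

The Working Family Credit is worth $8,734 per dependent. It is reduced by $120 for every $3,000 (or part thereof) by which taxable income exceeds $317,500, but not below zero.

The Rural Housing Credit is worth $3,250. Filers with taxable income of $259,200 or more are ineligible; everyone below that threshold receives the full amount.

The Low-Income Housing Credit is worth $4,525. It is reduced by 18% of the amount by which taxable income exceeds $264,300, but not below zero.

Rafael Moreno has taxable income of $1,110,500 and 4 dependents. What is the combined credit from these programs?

$3,136

Working Family Credit: base = 4 × $8,734 = $34,936. income exceeds $317,500 by $793,000, which is 265 full-or-partial $3,000 increments; reduction = 265 × $120 = $31,800, leaving $3,136.
Rural Housing Credit: $1,110,500 meets or exceeds the $259,200 cutoff, so the credit is $0.
Low-Income Housing Credit: 18% of the $846,200 excess over $264,300 is $152,316 ≥ base, so the credit is $0.
Total: $3,136 + $0 + $0 = $3,136.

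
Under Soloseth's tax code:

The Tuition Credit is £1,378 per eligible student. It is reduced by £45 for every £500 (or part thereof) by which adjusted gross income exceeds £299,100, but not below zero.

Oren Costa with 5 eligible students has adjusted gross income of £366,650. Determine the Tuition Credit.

Tuition Credit: base = 5 × £1,378 = £6,890. income exceeds £299,100 by £67,550, which is 136 full-or-partial £500 increments; reduction = 136 × £45 = £6,120, leaving £770.

£770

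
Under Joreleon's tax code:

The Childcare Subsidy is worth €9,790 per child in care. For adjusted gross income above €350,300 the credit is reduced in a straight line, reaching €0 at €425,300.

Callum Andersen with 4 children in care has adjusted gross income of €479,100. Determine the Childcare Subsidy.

Childcare Subsidy: base = 4 × €9,790 = €39,160. €479,100 is at or above €425,300, so the credit is €0.

€0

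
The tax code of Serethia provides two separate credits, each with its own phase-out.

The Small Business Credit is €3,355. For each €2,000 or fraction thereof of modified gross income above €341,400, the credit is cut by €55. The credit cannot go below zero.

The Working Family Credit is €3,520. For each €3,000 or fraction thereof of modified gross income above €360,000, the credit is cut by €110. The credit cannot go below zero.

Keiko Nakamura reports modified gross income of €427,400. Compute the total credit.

Small Business Credit: income exceeds €341,400 by €86,000, which is 43 full-or-partial €2,000 increments; reduction = 43 × €55 = €2,365, leaving €990.
Working Family Credit: income exceeds €360,000 by €67,400, which is 23 full-or-partial €3,000 increments; reduction = 23 × €110 = €2,530, leaving €990.
Total: €990 + €990 = €1,980.

€1,980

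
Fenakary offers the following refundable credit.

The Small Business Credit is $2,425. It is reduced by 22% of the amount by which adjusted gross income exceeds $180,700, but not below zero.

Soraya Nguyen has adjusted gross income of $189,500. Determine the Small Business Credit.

Small Business Credit: 22% of the $8,800 excess over $180,700 is $1,936; credit = $2,425 − $1,936 = $489.

$489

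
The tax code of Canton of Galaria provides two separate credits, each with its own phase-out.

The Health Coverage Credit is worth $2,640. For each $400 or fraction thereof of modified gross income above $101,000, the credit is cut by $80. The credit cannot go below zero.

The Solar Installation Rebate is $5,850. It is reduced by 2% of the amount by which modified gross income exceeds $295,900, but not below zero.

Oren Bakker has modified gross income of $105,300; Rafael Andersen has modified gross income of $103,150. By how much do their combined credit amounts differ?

Oren ($105,300): Health Coverage Credit: income exceeds $101,000 by $4,300, which is 11 full-or-partial $400 increments; reduction = 11 × $80 = $880, leaving $1,760. Solar Installation Rebate: $105,300 is at or below the $295,900 threshold, so the full $5,850 applies. total $1,760 + $5,850 = $7,610
Rafael ($103,150): Health Coverage Credit: income exceeds $101,000 by $2,150, which is 6 full-or-partial $400 increments; reduction = 6 × $80 = $480, leaving $2,160. Solar Installation Rebate: $103,150 is at or below the $295,900 threshold, so the full $5,850 applies. total $2,160 + $5,850 = $8,010
Difference: |$7,610 − $8,010| = $400.

$400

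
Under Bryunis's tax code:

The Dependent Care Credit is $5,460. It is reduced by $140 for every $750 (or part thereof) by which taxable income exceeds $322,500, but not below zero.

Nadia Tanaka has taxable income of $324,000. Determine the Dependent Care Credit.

Dependent Care Credit: income exceeds $322,500 by $1,500, which is 2 full-or-partial $750 increments; reduction = 2 × $140 = $280, leaving $5,180.

$5,180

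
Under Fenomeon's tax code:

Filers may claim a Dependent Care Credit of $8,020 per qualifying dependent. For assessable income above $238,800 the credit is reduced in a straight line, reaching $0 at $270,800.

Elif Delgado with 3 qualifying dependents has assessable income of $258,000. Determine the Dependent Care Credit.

Dependent Care Credit: base = 3 × $8,020 = $24,060. $258,000 is $19,200 into a $32,000 phase-out range, leaving 12,800/32,000 of the credit: $24,060 × 12,800/32,000 = $9,624.

$9,624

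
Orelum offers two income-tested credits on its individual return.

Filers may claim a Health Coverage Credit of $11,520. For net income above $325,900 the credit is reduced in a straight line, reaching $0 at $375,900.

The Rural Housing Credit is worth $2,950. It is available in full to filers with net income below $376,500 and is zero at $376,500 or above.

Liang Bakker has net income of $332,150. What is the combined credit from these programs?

Health Coverage Credit: $332,150 is $6,250 into a $50,000 phase-out range, leaving 43,750/50,000 of the credit: $11,520 × 43,750/50,000 = $10,080.
Rural Housing Credit: $332,150 is below the $376,500 cutoff, so the full $2,950 applies.
Total: $10,080 + $2,950 = $13,030.

$13,030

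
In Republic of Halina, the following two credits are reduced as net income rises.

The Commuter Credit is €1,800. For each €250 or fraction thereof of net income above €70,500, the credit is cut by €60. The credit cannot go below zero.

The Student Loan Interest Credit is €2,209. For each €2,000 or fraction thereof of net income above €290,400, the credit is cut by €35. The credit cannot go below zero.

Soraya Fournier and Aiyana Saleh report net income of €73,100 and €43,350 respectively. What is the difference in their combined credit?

Soraya (€73,100): Commuter Credit: income exceeds €70,500 by €2,600, which is 11 full-or-partial €250 increments; reduction = 11 × €60 = €660, leaving €1,140. Student Loan Interest Credit: €73,100 is at or below the €290,400 threshold, so the full €2,209 applies. total €1,140 + €2,209 = €3,349
Aiyana (€43,350): Commuter Credit: €43,350 is at or below the €70,500 threshold, so the full €1,800 applies. Student Loan Interest Credit: €43,350 is at or below the €290,400 threshold, so the full €2,209 applies. total €1,800 + €2,209 = €4,009
Difference: |€3,349 − €4,009| = €660.

€660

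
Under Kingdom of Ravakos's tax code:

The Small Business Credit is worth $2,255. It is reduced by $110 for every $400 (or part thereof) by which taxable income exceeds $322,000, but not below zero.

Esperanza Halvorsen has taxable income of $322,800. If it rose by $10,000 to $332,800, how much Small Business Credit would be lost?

$2,035

At $322,800 — income exceeds $322,000 by $800, which is 2 full-or-partial $400 increments; reduction = 2 × $110 = $220, leaving $2,035.
At $332,800 — income exceeds $322,000 by $10,800 → 27 increments × $110 = $2,970 ≥ base, so the credit is $0.
Lost: $2,035 − $0 = $2,035.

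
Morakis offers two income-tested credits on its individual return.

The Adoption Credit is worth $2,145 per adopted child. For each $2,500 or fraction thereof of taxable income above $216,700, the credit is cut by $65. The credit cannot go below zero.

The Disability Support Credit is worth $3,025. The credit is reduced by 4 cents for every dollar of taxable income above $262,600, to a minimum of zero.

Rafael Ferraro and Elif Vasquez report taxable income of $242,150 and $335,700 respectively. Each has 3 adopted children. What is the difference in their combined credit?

Rafael ($242,150): Adoption Credit: base = 3 × $2,145 = $6,435. income exceeds $216,700 by $25,450, which is 11 full-or-partial $2,500 increments; reduction = 11 × $65 = $715, leaving $5,720. Disability Support Credit: $242,150 is at or below the $262,600 threshold, so the full $3,025 applies. total $5,720 + $3,025 = $8,745
Elif ($335,700): Adoption Credit: base = 3 × $2,145 = $6,435. income exceeds $216,700 by $119,000, which is 48 full-or-partial $2,500 increments; reduction = 48 × $65 = $3,120, leaving $3,315. Disability Support Credit: 4% of the $73,100 excess over $262,600 is $2,924; credit = $3,025 − $2,924 = $101. total $3,315 + $101 = $3,416
Difference: |$8,745 − $3,416| = $5,329.

$5,329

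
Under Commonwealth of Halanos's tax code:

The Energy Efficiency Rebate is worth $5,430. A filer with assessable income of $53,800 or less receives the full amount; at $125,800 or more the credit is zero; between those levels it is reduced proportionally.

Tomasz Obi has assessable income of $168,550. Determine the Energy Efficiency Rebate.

Energy Efficiency Rebate: $168,550 is at or above $125,800, so the credit is $0.

$0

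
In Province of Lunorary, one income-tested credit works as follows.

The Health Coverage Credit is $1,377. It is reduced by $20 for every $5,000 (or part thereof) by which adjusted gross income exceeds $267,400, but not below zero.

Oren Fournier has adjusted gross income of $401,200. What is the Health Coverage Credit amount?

Health Coverage Credit: income exceeds $267,400 by $133,800, which is 27 full-or-partial $5,000 increments; reduction = 27 × $20 = $540, leaving $837.

$837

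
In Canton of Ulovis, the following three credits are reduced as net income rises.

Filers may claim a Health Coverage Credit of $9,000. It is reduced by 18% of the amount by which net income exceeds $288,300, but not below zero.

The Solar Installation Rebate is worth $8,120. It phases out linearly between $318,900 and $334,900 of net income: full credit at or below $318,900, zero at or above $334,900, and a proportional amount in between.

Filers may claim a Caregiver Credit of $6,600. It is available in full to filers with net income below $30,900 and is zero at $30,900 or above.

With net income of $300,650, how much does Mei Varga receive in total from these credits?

Health Coverage Credit: 18% of the $12,350 excess over $288,300 is $2,223; credit = $9,000 − $2,223 = $6,777.
Solar Installation Rebate: $300,650 is at or below the $318,900 threshold, so the full $8,120 applies.
Caregiver Credit: $300,650 meets or exceeds the $30,900 cutoff, so the credit is $0.
Total: $6,777 + $8,120 + $0 = $14,897.

$14,897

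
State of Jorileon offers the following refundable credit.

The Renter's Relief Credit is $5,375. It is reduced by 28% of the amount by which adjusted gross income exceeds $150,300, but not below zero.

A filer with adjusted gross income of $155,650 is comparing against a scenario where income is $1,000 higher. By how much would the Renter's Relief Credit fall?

At $155,650 — 28% of the $5,350 excess over $150,300 is $1,498; credit = $5,375 − $1,498 = $3,877.
At $156,650 — 28% of the $6,350 excess over $150,300 is $1,778; credit = $5,375 − $1,778 = $3,597.
Lost: $3,877 − $3,597 = $280.

$280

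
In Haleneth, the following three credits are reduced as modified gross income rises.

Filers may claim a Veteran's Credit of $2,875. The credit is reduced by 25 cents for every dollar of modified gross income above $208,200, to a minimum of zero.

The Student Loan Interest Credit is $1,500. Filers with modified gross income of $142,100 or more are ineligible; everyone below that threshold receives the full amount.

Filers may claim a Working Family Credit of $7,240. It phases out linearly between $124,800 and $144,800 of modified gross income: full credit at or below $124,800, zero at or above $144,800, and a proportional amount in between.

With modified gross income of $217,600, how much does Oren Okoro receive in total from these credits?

Veteran's Credit: 25% of the $9,400 excess over $208,200 is $2,350; credit = $2,875 − $2,350 = $525.
Student Loan Interest Credit: $217,600 meets or exceeds the $142,100 cutoff, so the credit is $0.
Working Family Credit: $217,600 is at or above $144,800, so the credit is $0.
Total: $525 + $0 + $0 = $525.

$525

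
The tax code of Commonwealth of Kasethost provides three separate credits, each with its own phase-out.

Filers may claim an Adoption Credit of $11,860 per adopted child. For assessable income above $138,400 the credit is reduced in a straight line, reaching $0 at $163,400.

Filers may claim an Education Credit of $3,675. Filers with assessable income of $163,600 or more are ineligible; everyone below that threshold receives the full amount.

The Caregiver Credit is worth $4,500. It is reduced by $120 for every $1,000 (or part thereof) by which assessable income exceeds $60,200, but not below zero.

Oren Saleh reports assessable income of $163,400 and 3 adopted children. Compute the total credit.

$3,675

Adoption Credit: base = 3 × $11,860 = $35,580. $163,400 is at or above $163,400, so the credit is $0.
Education Credit: $163,400 is below the $163,600 cutoff, so the full $3,675 applies.
Caregiver Credit: income exceeds $60,200 by $103,200 → 104 increments × $120 = $12,480 ≥ base, so the credit is $0.
Total: $0 + $3,675 + $0 = $3,675.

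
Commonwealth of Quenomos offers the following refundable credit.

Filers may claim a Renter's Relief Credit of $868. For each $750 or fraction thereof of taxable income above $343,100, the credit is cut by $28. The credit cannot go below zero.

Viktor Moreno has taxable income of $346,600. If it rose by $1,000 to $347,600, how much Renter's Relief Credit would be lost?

$28

At $346,600 — income exceeds $343,100 by $3,500, which is 5 full-or-partial $750 increments; reduction = 5 × $28 = $140, leaving $728.
At $347,600 — income exceeds $343,100 by $4,500, which is 6 full-or-partial $750 increments; reduction = 6 × $28 = $168, leaving $700.
Lost: $728 − $700 = $28.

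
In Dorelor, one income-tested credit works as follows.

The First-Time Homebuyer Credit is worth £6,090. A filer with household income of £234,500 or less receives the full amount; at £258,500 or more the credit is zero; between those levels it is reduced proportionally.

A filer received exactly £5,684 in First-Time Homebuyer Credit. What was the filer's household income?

£5,684 is 5,684/6,090 of the full £6,090, so 406/6,090 of the £24,000 range has been used: income = £234,500 + £24,000 × 406/6,090 = £236,100.

£236,100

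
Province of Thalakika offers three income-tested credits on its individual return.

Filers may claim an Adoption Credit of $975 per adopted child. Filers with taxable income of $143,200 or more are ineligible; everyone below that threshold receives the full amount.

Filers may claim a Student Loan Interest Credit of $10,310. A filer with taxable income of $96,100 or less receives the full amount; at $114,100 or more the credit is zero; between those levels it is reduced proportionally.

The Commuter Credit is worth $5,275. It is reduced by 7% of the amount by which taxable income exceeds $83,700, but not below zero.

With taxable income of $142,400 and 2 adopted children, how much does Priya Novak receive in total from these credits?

Adoption Credit: base = 2 × $975 = $1,950. $142,400 is below the $143,200 cutoff, so the full $1,950 applies.
Student Loan Interest Credit: $142,400 is at or above $114,100, so the credit is $0.
Commuter Credit: 7% of the $58,700 excess over $83,700 is $4,109; credit = $5,275 − $4,109 = $1,166.
Total: $1,950 + $0 + $1,166 = $3,116.

$3,116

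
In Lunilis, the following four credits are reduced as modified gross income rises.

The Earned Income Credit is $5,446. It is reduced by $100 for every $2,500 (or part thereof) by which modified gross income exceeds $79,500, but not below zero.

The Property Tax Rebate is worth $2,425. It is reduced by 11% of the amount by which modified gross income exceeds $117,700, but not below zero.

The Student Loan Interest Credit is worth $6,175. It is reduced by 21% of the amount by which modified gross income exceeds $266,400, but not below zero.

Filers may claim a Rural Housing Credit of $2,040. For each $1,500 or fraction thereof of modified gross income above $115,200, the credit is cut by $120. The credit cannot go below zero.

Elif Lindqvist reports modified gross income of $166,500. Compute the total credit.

Earned Income Credit: income exceeds $79,500 by $87,000, which is 35 full-or-partial $2,500 increments; reduction = 35 × $100 = $3,500, leaving $1,946.
Property Tax Rebate: 11% of the $48,800 excess over $117,700 is $5,368 ≥ base, so the credit is $0.
Student Loan Interest Credit: $166,500 is at or below the $266,400 threshold, so the full $6,175 applies.
Rural Housing Credit: income exceeds $115,200 by $51,300 → 35 increments × $120 = $4,200 ≥ base, so the credit is $0.
Total: $1,946 + $0 + $6,175 + $0 = $8,121.

$8,121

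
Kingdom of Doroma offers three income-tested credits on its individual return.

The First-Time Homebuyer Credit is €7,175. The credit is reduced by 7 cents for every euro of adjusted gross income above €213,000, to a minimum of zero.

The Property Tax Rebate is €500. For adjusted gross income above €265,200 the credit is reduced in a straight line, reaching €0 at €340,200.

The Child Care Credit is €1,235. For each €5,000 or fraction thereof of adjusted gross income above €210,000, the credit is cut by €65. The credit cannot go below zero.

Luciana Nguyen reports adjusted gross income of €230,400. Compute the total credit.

First-Time Homebuyer Credit: 7% of the €17,400 excess over €213,000 is €1,218; credit = €7,175 − €1,218 = €5,957.
Property Tax Rebate: €230,400 is at or below the €265,200 threshold, so the full €500 applies.
Child Care Credit: income exceeds €210,000 by €20,400, which is 5 full-or-partial €5,000 increments; reduction = 5 × €65 = €325, leaving €910.
Total: €5,957 + €500 + €910 = €7,367.

€7,367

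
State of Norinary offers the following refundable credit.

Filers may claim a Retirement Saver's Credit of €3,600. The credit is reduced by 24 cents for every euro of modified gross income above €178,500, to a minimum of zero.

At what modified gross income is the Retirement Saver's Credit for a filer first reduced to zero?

€193,500

The credit falls by 24% of each euro above €178,500, so it reaches zero when the excess is €3,600 / 24% = €15,000: income = €178,500 + €15,000 = €193,500.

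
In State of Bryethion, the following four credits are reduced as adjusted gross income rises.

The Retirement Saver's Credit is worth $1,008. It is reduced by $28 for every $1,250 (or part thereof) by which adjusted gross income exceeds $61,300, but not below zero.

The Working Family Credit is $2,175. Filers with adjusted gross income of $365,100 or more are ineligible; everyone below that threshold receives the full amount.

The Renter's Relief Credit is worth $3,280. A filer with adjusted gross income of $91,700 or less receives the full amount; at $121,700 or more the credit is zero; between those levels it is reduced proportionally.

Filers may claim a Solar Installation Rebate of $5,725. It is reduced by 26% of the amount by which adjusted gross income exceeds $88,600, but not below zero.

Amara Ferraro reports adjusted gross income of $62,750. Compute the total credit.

Retirement Saver's Credit: income exceeds $61,300 by $1,450, which is 2 full-or-partial $1,250 increments; reduction = 2 × $28 = $56, leaving $952.
Working Family Credit: $62,750 is below the $365,100 cutoff, so the full $2,175 applies.
Renter's Relief Credit: $62,750 is at or below the $91,700 threshold, so the full $3,280 applies.
Solar Installation Rebate: $62,750 is at or below the $88,600 threshold, so the full $5,725 applies.
Total: $952 + $2,175 + $3,280 + $5,725 = $12,132.

$12,132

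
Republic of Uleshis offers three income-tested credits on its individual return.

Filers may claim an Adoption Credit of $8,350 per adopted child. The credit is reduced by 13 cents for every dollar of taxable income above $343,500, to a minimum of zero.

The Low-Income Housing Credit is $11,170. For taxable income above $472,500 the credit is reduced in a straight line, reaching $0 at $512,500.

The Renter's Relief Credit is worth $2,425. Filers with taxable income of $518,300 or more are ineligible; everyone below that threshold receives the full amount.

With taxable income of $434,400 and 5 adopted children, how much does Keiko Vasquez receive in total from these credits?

$43,528

Adoption Credit: base = 5 × $8,350 = $41,750. 13% of the $90,900 excess over $343,500 is $11,817; credit = $41,750 − $11,817 = $29,933.
Low-Income Housing Credit: $434,400 is at or below the $472,500 threshold, so the full $11,170 applies.
Renter's Relief Credit: $434,400 is below the $518,300 cutoff, so the full $2,425 applies.
Total: $29,933 + $11,170 + $2,425 = $43,528.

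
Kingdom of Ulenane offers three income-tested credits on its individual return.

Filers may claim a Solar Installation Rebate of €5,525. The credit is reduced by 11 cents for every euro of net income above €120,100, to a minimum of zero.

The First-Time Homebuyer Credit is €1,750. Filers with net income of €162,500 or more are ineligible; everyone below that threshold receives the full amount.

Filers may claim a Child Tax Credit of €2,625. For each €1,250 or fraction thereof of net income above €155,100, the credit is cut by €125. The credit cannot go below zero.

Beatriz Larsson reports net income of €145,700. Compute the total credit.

€7,084

Solar Installation Rebate: 11% of the €25,600 excess over €120,100 is €2,816; credit = €5,525 − €2,816 = €2,709.
First-Time Homebuyer Credit: €145,700 is below the €162,500 cutoff, so the full €1,750 applies.
Child Tax Credit: €145,700 is at or below the €155,100 threshold, so the full €2,625 applies.
Total: €2,709 + €1,750 + €2,625 = €7,084.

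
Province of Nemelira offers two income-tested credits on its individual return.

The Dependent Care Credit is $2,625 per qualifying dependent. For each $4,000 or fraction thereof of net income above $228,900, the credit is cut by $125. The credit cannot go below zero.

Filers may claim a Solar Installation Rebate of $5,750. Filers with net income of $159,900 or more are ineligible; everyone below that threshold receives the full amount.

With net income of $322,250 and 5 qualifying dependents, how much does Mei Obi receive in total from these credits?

$10,125

Dependent Care Credit: base = 5 × $2,625 = $13,125. income exceeds $228,900 by $93,350, which is 24 full-or-partial $4,000 increments; reduction = 24 × $125 = $3,000, leaving $10,125.
Solar Installation Rebate: $322,250 meets or exceeds the $159,900 cutoff, so the credit is $0.
Total: $10,125 + $0 = $10,125.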